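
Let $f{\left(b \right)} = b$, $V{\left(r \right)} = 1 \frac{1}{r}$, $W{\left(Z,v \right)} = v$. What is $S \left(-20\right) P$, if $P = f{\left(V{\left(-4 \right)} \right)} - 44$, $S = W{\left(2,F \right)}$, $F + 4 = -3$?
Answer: $-6195$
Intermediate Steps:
$F = -7$ ($F = -4 - 3 = -7$)
$V{\left(r \right)} = \frac{1}{r}$
$S = -7$
$P = - \frac{177}{4}$ ($P = \frac{1}{-4} - 44 = - \frac{1}{4} - 44 = - \frac{177}{4} \approx -44.25$)
$S \left(-20\right) P = \left(-7\right) \left(-20\right) \left(- \frac{177}{4}\right) = 140 \left(- \frac{177}{4}\right) = -6195$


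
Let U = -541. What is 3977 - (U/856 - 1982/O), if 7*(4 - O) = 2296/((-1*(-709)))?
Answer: 2435563763/536712 ≈ 4537.9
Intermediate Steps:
O = 2508/709 (O = 4 - 328/((-1*(-709))) = 4 - 328/709 = 2508/709 ≈ 3.5374)
3977 - (U/856 - 1982/O) = 3977 - (-541/856 - 1982/2508/709) = 3977 - (-541*1/856 - 1982*709/2508) = 3977 - (-541/856 - 702619/1254) = 3977 - 1*(-301060139/536712) = 3977 + 301060139/536712 = 2435563763/536712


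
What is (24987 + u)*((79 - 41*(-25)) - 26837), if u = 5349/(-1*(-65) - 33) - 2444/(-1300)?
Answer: -517872224657/800 ≈ -6.4734e+8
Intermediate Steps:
u = 135229/800 (u = 5349/(65 - 33) - 2444*(-1/1300) = 5349/32 + 47/25 = 135229/800 ≈ 169.04)
(24987 + u)*((79 - 41*(-25)) - 26837) = (24987 + 135229/800)*((79 - 41*(-25)) - 26837) = 20124829*((79 + 1025) - 26837)/800 = 20124829*(1104 - 26837)/800 = (20124829/800)*(-25733) = -517872224657/800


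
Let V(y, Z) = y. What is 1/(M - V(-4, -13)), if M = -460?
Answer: -1/456 ≈ -0.0021930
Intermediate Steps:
1/(M - V(-4, -13)) = 1/(-460 - 1*(-4)) = 1/(-460 + 4) = 1/(-456) = -1/456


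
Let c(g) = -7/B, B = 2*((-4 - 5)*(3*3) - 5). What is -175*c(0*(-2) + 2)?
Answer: -1225/172 ≈ -7.1221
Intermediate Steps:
B = -172 (B = 2*(-9*9 - 5) = 2*(-81 - 5) = 2*(-86) = -172)
c(g) = 7/172 (c(g) = -7/(-172) = -7*(-1/172) = 7/172)
-175*c(0*(-2) + 2) = -175*7/172 = -1225/172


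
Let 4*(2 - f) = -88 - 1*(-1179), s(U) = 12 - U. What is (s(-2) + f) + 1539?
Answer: 5129/4 ≈ 1282.3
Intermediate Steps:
f = -1083/4 (f = 2 - (-88 - 1*(-1179))/4 = 2 - (-88 + 1179)/4 = 2 - ¼*1091 = 2 - 1091/4 = -1083/4 ≈ -270.75)
(s(-2) + f) + 1539 = ((12 - 1*(-2)) - 1083/4) + 1539 = ((12 + 2) - 1083/4) + 1539 = (14 - 1083/4) + 1539 = -1027/4 + 1539 = 5129/4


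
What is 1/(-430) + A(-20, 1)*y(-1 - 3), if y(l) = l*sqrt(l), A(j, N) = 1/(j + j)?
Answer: -1/430 + I/5 ≈ -0.0023256 + 0.2*I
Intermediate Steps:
A(j, N) = 1/(2*j)
y(l) = l**(3/2)
1/(-430) + A(-20, 1)*y(-1 - 3) = 1/(-430) + ((1/2)/(-20))*(-1 - 3)**(3/2) = -1/430 + ((1/2)*(-1/20))*(-4)**(3/2) = -1/430 - (-1)*I/5 = -1/430 + I/5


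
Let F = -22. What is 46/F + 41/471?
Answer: -10382/5181 ≈ -2.0039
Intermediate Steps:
46/F + 41/471 = 46/(-22) + 41/471 = 46*(-1/22) + 41*(1/471) = -23/11 + 41/471 = -10382/5181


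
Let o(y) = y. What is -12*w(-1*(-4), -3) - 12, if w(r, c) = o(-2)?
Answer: 12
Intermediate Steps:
w(r, c) = -2
-12*w(-1*(-4), -3) - 12 = -12*(-2) - 12 = 24 - 12 = 12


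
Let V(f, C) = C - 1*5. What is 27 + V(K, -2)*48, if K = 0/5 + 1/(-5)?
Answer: -309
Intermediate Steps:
K = -1/5 (K = 0*(1/5) + 1*(-1/5) = 0 - 1/5 = -1/5 ≈ -0.20000)
V(f, C) = -5 + C (V(f, C) = C - 5 = -5 + C)
27 + V(K, -2)*48 = 27 + (-5 - 2)*48 = 27 - 7*48 = 27 - 336 = -309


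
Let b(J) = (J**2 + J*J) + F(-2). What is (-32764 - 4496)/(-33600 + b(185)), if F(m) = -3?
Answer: -37260/34847 ≈ -1.0692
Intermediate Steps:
b(J) = -3 + 2*J**2 (b(J) = (J**2 + J*J) - 3 = (J**2 + J**2) - 3 = 2*J**2 - 3 = -3 + 2*J**2)
(-32764 - 4496)/(-33600 + b(185)) = (-32764 - 4496)/(-33600 + (-3 + 2*185**2)) = -37260/(-33600 + (-3 + 2*34225)) = -37260/(-33600 + (-3 + 68450)) = -37260/(-33600 + 68447) = -37260/34847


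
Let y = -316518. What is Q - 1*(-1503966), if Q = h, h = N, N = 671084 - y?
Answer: 2491568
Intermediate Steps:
N = 987602 (N = 671084 - 1*(-316518) = 671084 + 316518 = 987602)
h = 987602
Q = 987602
Q - 1*(-1503966) = 987602 - 1*(-1503966) = 987602 + 1503966 = 2491568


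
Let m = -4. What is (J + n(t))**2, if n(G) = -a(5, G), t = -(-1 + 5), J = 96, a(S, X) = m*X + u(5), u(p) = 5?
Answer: 5625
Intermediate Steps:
a(S, X) = 5 - 4*X (a(S, X) = -4*X + 5 = 5 - 4*X)
t = -4 (t = -1*4 = -4)
n(G) = -5 + 4*G (n(G) = -(5 - 4*G) = -5 + 4*G)
(J + n(t))**2 = (96 + (-5 + 4*(-4)))**2 = (96 + (-5 - 16))**2 = (96 - 21)**2 = 75**2 = 5625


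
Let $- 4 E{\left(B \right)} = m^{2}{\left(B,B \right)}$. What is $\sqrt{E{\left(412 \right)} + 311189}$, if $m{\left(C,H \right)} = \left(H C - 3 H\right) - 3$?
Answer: $\frac{i \sqrt{28392690269}}{2} \approx 84251.0 i$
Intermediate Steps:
$m{\left(C,H \right)} = -3 - 3 H + C H$ ($m{\left(C,H \right)} = \left(C H - 3 H\right) - 3 = \left(- 3 H + C H\right) - 3 = -3 - 3 H + C H$)
$E{\left(B \right)} = - \frac{\left(-3 + B^{2} - 3 B\right)^{2}}{4}$ ($E{\left(B \right)} = - \frac{\left(-3 - 3 B + B B\right)^{2}}{4} = - \frac{\left(-3 - 3 B + B^{2}\right)^{2}}{4} = - \frac{\left(-3 + B^{2} - 3 B\right)^{2}}{4}$)
$\sqrt{E{\left(412 \right)} + 311189} = \sqrt{- \frac{\left(3 - 412^{2} + 3 \cdot 412\right)^{2}}{4} + 311189} = \sqrt{- \frac{\left(3 - 169744 + 1236\right)^{2}}{4} + 311189} = \sqrt{- \frac{\left(-168505\right)^{2}}{4} + 311189} = \sqrt{\left(- \frac{1}{4}\right) 28393935025 + 311189} = \sqrt{- \frac{28393935025}{4} + 311189} = \sqrt{- \frac{28392690269}{4}} = \frac{i \sqrt{28392690269}}{2}$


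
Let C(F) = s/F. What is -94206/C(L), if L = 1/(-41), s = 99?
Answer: 31402/1353 ≈ 23.209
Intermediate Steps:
L = -1/41 ≈ -0.024390
C(F) = 99/F
-94206/C(L) = -94206/(99/(-1/41)) = -94206/(99*(-41)) = -94206/(-4059) = -94206*(-1/4059) = 31402/1353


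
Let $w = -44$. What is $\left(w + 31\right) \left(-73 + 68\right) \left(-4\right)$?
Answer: $-260$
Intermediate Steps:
$\left(w + 31\right) \left(-73 + 68\right) \left(-4\right) = \left(-44 + 31\right) \left(-73 + 68\right) \left(-4\right) = \left(-13\right) \left(-5\right) \left(-4\right) = 65 \left(-4\right) = -260$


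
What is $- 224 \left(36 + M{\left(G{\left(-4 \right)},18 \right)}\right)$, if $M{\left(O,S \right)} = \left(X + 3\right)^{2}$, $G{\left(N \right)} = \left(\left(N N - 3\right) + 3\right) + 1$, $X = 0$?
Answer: $-10080$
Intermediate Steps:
$G{\left(N \right)} = 1 + N^{2}$ ($G{\left(N \right)} = \left(\left(N^{2} - 3\right) + 3\right) + 1 = \left(\left(-3 + N^{2}\right) + 3\right) + 1 = N^{2} + 1 = 1 + N^{2}$)
$M{\left(O,S \right)} = 9$ ($M{\left(O,S \right)} = \left(0 + 3\right)^{2} = 3^{2} = 9$)
$- 224 \left(36 + M{\left(G{\left(-4 \right)},18 \right)}\right) = - 224 \left(36 + 9\right) = \left(-224\right) 45 = -10080$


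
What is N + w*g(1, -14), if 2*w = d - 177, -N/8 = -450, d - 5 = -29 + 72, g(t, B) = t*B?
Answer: 4503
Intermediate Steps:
g(t, B) = B*t
d = 48 (d = 5 + (-29 + 72) = 5 + 43 = 48)
N = 3600 (N = -8*(-450) = 3600)
w = -129/2 (w = (48 - 177)/2 = (½)*(-129) = -129/2 ≈ -64.500)
N + w*g(1, -14) = 3600 - (-903) = 3600 - 129/2*(-14) = 3600 + 903 = 4503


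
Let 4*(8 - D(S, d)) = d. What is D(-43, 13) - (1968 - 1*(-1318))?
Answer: -13125/4 ≈ -3281.3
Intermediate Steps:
D(S, d) = 8 - d/4
D(-43, 13) - (1968 - 1*(-1318)) = (8 - ¼*13) - (1968 - 1*(-1318)) = (8 - 13/4) - (1968 + 1318) = 19/4 - 1*3286 = 19/4 - 3286 = -13125/4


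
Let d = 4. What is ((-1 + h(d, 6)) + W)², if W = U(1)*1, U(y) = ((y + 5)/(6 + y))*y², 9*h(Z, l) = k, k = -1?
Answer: 256/3969 ≈ 0.064500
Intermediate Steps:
h(Z, l) = -⅑ (h(Z, l) = (⅑)*(-1) = -⅑)
U(y) = y²*(5 + y)/(6 + y) (U(y) = ((5 + y)/(6 + y))*y² = y²*(5 + y)/(6 + y))
W = 6/7 (W = (1²*(5 + 1)/(6 + 1))*1 = (1*6/7)*1 = (1*(⅐)*6)*1 = (6/7)*1 = 6/7 ≈ 0.85714)
((-1 + h(d, 6)) + W)² = ((-1 - ⅑) + 6/7)² = (-10/9 + 6/7)² = (-16/63)² = 256/3969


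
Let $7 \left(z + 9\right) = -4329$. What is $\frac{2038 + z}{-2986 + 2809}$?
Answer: $- \frac{9874}{1239} \approx -7.9693$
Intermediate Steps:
$z = - \frac{4392}{7}$ ($z = -9 + \frac{1}{7} \left(-4329\right) = -9 - \frac{4329}{7} = - \frac{4392}{7} \approx -627.43$)
$\frac{2038 + z}{-2986 + 2809} = \frac{2038 - \frac{4392}{7}}{-2986 + 2809} = \frac{9874}{7 \left(-177\right)} = \frac{9874}{7} \left(- \frac{1}{177}\right) = - \frac{9874}{1239}$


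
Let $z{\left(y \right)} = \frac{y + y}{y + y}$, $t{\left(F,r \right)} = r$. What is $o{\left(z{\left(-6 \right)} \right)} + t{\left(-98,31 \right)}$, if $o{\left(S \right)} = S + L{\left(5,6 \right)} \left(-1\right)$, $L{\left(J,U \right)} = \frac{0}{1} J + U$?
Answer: $26$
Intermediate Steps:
$L{\left(J,U \right)} = U$ ($L{\left(J,U \right)} = 0 \cdot 1 J + U = 0 J + U = 0 + U = U$)
$z{\left(y \right)} = 1$ ($z{\left(y \right)} = \frac{2 y}{2 y} = 2 y \frac{1}{2 y} = 1$)
$o{\left(S \right)} = -6 + S$ ($o{\left(S \right)} = S + 6 \left(-1\right) = S - 6 = -6 + S$)
$o{\left(z{\left(-6 \right)} \right)} + t{\left(-98,31 \right)} = \left(-6 + 1\right) + 31 = -5 + 31 = 26$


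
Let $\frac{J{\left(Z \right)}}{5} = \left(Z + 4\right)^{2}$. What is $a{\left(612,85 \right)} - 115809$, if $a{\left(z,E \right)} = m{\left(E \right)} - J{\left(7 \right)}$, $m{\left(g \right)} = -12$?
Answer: $-116426$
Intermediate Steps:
$J{\left(Z \right)} = 5 \left(4 + Z\right)^{2}$ ($J{\left(Z \right)} = 5 \left(Z + 4\right)^{2} = 5 \left(4 + Z\right)^{2}$)
$a{\left(z,E \right)} = -617$ ($a{\left(z,E \right)} = -12 - 5 \left(4 + 7\right)^{2} = -12 - 5 \cdot 11^{2} = -12 - 5 \cdot 121 = -12 - 605 = -617$)
$a{\left(612,85 \right)} - 115809 = -617 - 115809 = -116426$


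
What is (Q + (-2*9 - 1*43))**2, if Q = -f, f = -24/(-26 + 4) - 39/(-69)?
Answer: 251285904/64009 ≈ 3925.8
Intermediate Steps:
f = 419/253 (f = -24/(-22) - 39*(-1/69) = -24*(-1/22) + 13/23 = 12/11 + 13/23 = 419/253 ≈ 1.6561)
Q = -419/253 (Q = -1*419/253 = -419/253 ≈ -1.6561)
(Q + (-2*9 - 1*43))**2 = (-419/253 + (-2*9 - 1*43))**2 = (-419/253 + (-18 - 43))**2 = (-419/253 - 61)**2 = (-15852/253)**2 = 251285904/64009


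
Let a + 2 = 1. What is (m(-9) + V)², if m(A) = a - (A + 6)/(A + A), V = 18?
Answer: 10201/36 ≈ 283.36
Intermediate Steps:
a = -1 (a = -2 + 1 = -1)
m(A) = -1 - (6 + A)/(2*A) (m(A) = -1 - (A + 6)/(A + A) = -1 - (6 + A)/(2*A))
(m(-9) + V)² = ((-3/2 - 3/(-9)) + 18)² = ((-3/2 - 3*(-⅑)) + 18)² = ((-3/2 + ⅓) + 18)² = (-7/6 + 18)² = (101/6)² = 10201/36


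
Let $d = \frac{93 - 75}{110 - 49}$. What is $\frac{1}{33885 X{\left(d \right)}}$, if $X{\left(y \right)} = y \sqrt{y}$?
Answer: $\frac{61 \sqrt{122}}{3659580} \approx 0.00018411$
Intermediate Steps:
$d = \frac{18}{61} \approx 0.29508$
$X{\left(y \right)} = y^{\frac{3}{2}}$
$\frac{1}{33885 X{\left(d \right)}} = \frac{1}{33885 \left(\frac{18}{61}\right)^{\frac{3}{2}}} = \frac{1}{33885 \frac{54 \sqrt{122}}{3721}} = \frac{\frac{61}{108} \sqrt{122}}{33885} = \frac{61 \sqrt{122}}{3659580}$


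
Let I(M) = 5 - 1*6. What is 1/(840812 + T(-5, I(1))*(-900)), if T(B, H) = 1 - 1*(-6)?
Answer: 1/834512 ≈ 1.1983e-6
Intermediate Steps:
I(M) = -1 (I(M) = 5 - 6 = -1)
T(B, H) = 7 (T(B, H) = 1 + 6 = 7)
1/(840812 + T(-5, I(1))*(-900)) = 1/(840812 + 7*(-900)) = 1/(840812 - 6300) = 1/834512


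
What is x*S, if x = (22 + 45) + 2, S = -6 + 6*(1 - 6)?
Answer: -2484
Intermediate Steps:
S = -36 (S = -6 + 6*(-5) = -6 - 30 = -36)
x = 69 (x = 67 + 2 = 69)
x*S = 69*(-36) = -2484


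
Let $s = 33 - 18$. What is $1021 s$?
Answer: $15315$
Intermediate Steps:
$s = 15$
$1021 s = 1021 \cdot 15 = 15315$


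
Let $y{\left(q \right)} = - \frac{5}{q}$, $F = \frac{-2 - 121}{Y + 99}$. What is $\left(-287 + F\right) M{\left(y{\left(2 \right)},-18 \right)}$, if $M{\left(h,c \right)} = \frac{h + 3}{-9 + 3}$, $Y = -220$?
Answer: $\frac{8651}{363} \approx 23.832$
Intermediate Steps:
$F = \frac{123}{121}$ ($F = \frac{-2 - 121}{-220 + 99} = - \frac{123}{-121} = \left(-123\right) \left(- \frac{1}{121}\right) = \frac{123}{121} \approx 1.0165$)
$M{\left(h,c \right)} = - \frac{1}{2} - \frac{h}{6}$ ($M{\left(h,c \right)} = \frac{3 + h}{-6} = \left(3 + h\right) \left(- \frac{1}{6}\right) = - \frac{1}{2} - \frac{h}{6}$)
$\left(-287 + F\right) M{\left(y{\left(2 \right)},-18 \right)} = \left(-287 + \frac{123}{121}\right) \left(- \frac{1}{2} - \frac{\left(-5\right) \frac{1}{2}}{6}\right) = - \frac{34604 \left(- \frac{1}{2} - \frac{\left(-5\right) \frac{1}{2}}{6}\right)}{121} = - \frac{34604 \left(- \frac{1}{2} - - \frac{5}{12}\right)}{121} = - \frac{34604 \left(- \frac{1}{2} + \frac{5}{12}\right)}{121} = \left(- \frac{34604}{121}\right) \left(- \frac{1}{12}\right) = \frac{8651}{363}$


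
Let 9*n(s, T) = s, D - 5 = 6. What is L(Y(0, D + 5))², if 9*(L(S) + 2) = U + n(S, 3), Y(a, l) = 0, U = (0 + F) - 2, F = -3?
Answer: 529/81 ≈ 6.5309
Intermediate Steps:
D = 11 (D = 5 + 6 = 11)
n(s, T) = s/9
U = -5 (U = (0 - 3) - 2 = -3 - 2 = -5)
L(S) = -23/9 + S/81 (L(S) = -2 + (-5 + S/9)/9 = -2 + (-5/9 + S/81) = -23/9 + S/81)
L(Y(0, D + 5))² = (-23/9 + (1/81)*0)² = (-23/9 + 0)² = (-23/9)² = 529/81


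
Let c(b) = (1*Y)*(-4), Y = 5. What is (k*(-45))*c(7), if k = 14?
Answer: 12600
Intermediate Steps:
c(b) = -20 (c(b) = (1*5)*(-4) = 5*(-4) = -20)
(k*(-45))*c(7) = (14*(-45))*(-20) = -630*(-20) = 12600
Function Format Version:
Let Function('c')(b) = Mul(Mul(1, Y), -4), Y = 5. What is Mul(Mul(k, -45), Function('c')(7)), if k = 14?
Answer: 12600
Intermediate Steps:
Function('c')(b) = -20 (Function('c')(b) = Mul(Mul(1, 5), -4) = Mul(5, -4) = -20)
Mul(Mul(k, -45), Function('c')(7)) = Mul(Mul(14, -45), -20) = Mul(-630, -20) = 12600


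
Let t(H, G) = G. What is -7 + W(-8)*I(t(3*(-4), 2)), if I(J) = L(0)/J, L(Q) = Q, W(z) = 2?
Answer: -7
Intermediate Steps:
I(J) = 0 (I(J) = 0/J = 0)
-7 + W(-8)*I(t(3*(-4), 2)) = -7 + 2*0 = -7 + 0 = -7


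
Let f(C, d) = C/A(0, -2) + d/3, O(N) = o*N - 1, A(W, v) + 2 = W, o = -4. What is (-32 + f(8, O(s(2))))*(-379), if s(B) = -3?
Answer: 36763/3 ≈ 12254.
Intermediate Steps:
A(W, v) = -2 + W
O(N) = -1 - 4*N (O(N) = -4*N - 1 = -1 - 4*N)
f(C, d) = -C/2 + d/3 (f(C, d) = C/(-2 + 0) + d/3 = C/(-2) + d*(1/3) = C*(-1/2) + d/3 = -C/2 + d/3)
(-32 + f(8, O(s(2))))*(-379) = (-32 + (-1/2*8 + (-1 - 4*(-3))/3))*(-379) = (-32 + (-4 + (-1 + 12)/3))*(-379) = (-32 + (-4 + (1/3)*11))*(-379) = (-32 + (-4 + 11/3))*(-379) = (-32 - 1/3)*(-379) = -97/3*(-379) = 36763/3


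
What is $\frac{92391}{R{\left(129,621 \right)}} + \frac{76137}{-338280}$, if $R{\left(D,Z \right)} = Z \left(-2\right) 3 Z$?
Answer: $- \frac{501022513}{1890646920} \approx -0.265$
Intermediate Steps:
$R{\left(D,Z \right)} = - 6 Z^{2}$ ($R{\left(D,Z \right)} = - 2 Z 3 Z = - 6 Z Z = - 6 Z^{2}$)
$\frac{92391}{R{\left(129,621 \right)}} + \frac{76137}{-338280} = \frac{92391}{\left(-6\right) 621^{2}} + \frac{76137}{-338280} = \frac{92391}{\left(-6\right) 385641} + 76137 \left(- \frac{1}{338280}\right) = \frac{92391}{-2313846} - \frac{25379}{112760} = 92391 \left(- \frac{1}{2313846}\right) - \frac{25379}{112760} = - \frac{1339}{33534} - \frac{25379}{112760} = - \frac{501022513}{1890646920}$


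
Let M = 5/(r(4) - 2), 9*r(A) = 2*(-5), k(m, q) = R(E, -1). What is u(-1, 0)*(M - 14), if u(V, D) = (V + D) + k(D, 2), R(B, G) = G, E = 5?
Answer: 437/14 ≈ 31.214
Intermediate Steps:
k(m, q) = -1
r(A) = -10/9 (r(A) = (2*(-5))/9 = (⅑)*(-10) = -10/9)
u(V, D) = -1 + D + V (u(V, D) = (V + D) - 1 = (D + V) - 1 = -1 + D + V)
M = -45/28 (M = 5/(-10/9 - 2) = 5/(-28/9) = 5*(-9/28) = -45/28 ≈ -1.6071)
u(-1, 0)*(M - 14) = (-1 + 0 - 1)*(-45/28 - 14) = -2*(-437/28) = 437/14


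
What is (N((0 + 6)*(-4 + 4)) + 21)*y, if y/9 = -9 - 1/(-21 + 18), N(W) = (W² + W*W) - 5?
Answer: -1248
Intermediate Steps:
N(W) = -5 + 2*W² (N(W) = (W² + W²) - 5 = 2*W² - 5 = -5 + 2*W²)
y = -78 (y = 9*(-9 - 1/(-21 + 18)) = 9*(-9 - 1/(-3)) = 9*(-9 - 1*(-⅓)) = 9*(-9 + ⅓) = 9*(-26/3) = -78)
(N((0 + 6)*(-4 + 4)) + 21)*y = ((-5 + 2*((0 + 6)*(-4 + 4))²) + 21)*(-78) = ((-5 + 2*(6*0)²) + 21)*(-78) = ((-5 + 2*0²) + 21)*(-78) = ((-5 + 2*0) + 21)*(-78) = ((-5 + 0) + 21)*(-78) = (-5 + 21)*(-78) = 16*(-78) = -1248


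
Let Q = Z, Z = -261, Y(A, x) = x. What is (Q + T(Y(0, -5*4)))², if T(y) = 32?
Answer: 52441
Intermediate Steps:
Q = -261
(Q + T(Y(0, -5*4)))² = (-261 + 32)² = (-229)² = 52441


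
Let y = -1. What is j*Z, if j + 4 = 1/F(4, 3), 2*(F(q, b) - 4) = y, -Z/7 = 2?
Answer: 52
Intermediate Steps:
Z = -14 (Z = -7*2 = -14)
F(q, b) = 7/2 (F(q, b) = 4 + (½)*(-1) = 4 - ½ = 7/2)
j = -26/7 (j = -4 + 1/(7/2) = -4 + 2/7 = -26/7 ≈ -3.7143)
j*Z = -26/7*(-14) = 52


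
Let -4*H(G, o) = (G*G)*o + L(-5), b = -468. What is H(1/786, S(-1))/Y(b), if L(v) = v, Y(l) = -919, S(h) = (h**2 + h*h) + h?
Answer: -3088979/2271018096 ≈ -0.0013602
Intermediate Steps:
S(h) = h + 2*h**2 (S(h) = (h**2 + h**2) + h = 2*h**2 + h = h + 2*h**2)
H(G, o) = 5/4 - o*G**2/4 (H(G, o) = -((G*G)*o - 5)/4 = -(G**2*o - 5)/4 = -(o*G**2 - 5)/4 = -(-5 + o*G**2)/4 = 5/4 - o*G**2/4)
H(1/786, S(-1))/Y(b) = (5/4 - (-(1 + 2*(-1)))*(1/786)**2/4)/(-919) = (5/4 - (-(1 - 2))*(1/786)**2/4)*(-1/919) = (5/4 - 1/4*(-1*(-1))*1/617796)*(-1/919) = (5/4 - 1/4*1*1/617796)*(-1/919) = (5/4 - 1/2471184)*(-1/919) = (3088979/2471184)*(-1/919) = -3088979/2271018096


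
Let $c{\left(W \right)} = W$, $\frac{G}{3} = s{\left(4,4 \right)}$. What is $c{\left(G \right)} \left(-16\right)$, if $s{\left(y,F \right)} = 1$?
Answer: $-48$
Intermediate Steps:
$G = 3$ ($G = 3 \cdot 1 = 3$)
$c{\left(G \right)} \left(-16\right) = 3 \left(-16\right) = -48$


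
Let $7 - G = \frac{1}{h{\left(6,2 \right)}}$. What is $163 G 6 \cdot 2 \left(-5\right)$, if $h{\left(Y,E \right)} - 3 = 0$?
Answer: $-65200$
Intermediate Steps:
$h{\left(Y,E \right)} = 3$ ($h{\left(Y,E \right)} = 3 + 0 = 3$)
$G = \frac{20}{3}$ ($G = 7 - \frac{1}{3} = \frac{20}{3} \approx 6.6667$)
$163 G 6 \cdot 2 \left(-5\right) = 163 \cdot \frac{20}{3} \cdot 6 \cdot 2 \left(-5\right) = \frac{3260 \cdot 12 \left(-5\right)}{3} = \frac{3260}{3} \left(-60\right) = -65200$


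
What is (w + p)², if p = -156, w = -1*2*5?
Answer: 27556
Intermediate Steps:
w = -10 (w = -2*5 = -10)
(w + p)² = (-10 - 156)² = (-166)² = 27556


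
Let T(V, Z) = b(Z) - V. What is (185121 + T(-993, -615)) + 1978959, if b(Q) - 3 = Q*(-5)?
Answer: 2168151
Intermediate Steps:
b(Q) = 3 - 5*Q (b(Q) = 3 + Q*(-5) = 3 - 5*Q)
T(V, Z) = 3 - V - 5*Z (T(V, Z) = (3 - 5*Z) - V = 3 - V - 5*Z)
(185121 + T(-993, -615)) + 1978959 = (185121 + (3 - 1*(-993) - 5*(-615))) + 1978959 = (185121 + (3 + 993 + 3075)) + 1978959 = (185121 + 4071) + 1978959 = 189192 + 1978959 = 2168151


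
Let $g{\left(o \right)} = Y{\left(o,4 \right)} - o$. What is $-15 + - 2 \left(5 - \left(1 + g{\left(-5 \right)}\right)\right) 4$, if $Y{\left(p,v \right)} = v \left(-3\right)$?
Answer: $-103$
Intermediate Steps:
$Y{\left(p,v \right)} = - 3 v$
$g{\left(o \right)} = -12 - o$ ($g{\left(o \right)} = \left(-3\right) 4 - o = -12 - o$)
$-15 + - 2 \left(5 - \left(1 + g{\left(-5 \right)}\right)\right) 4 = -15 + - 2 \left(5 - \left(-11 + 5\right)\right) 4 = -15 + - 2 \left(5 - -6\right) 4 = -15 + - 2 \left(5 + \left(-1 + 7\right)\right) 4 = -15 + - 2 \left(5 + 6\right) 4 = -15 + \left(-2\right) 11 \cdot 4 = -15 - 88 = -103$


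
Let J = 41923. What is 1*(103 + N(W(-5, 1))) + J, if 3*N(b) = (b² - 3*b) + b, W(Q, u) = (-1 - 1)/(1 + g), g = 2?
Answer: 1134718/27 ≈ 42027.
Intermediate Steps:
W(Q, u) = -⅔ (W(Q, u) = (-1 - 1)/(1 + 2) = -2/3 = -2*⅓ = -⅔)
N(b) = -2*b/3 + b²/3 (N(b) = ((b² - 3*b) + b)/3 = (b² - 2*b)/3 = -2*b/3 + b²/3)
1*(103 + N(W(-5, 1))) + J = 1*(103 + (⅓)*(-⅔)*(-2 - ⅔)) + 41923 = 1*(103 + (⅓)*(-⅔)*(-8/3)) + 41923 = 1*(103 + 16/27) + 41923 = 1*(2797/27) + 41923 = 2797/27 + 41923 = 1134718/27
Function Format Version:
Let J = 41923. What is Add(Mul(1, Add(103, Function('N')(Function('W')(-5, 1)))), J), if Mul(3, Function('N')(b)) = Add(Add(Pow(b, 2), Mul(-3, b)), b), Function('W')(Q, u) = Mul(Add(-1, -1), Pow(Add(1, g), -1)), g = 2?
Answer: Rational(1134718, 27) ≈ 42027.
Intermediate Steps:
Function('W')(Q, u) = Rational(-2, 3) (Function('W')(Q, u) = Mul(Add(-1, -1), Pow(Add(1, 2), -1)) = Mul(-2, Pow(3, -1)) = Mul(-2, Rational(1, 3)) = Rational(-2, 3))
Function('N')(b) = Add(Mul(Rational(-2, 3), b), Mul(Rational(1, 3), Pow(b, 2))) (Function('N')(b) = Mul(Rational(1, 3), Add(Add(Pow(b, 2), Mul(-3, b)), b)) = Mul(Rational(1, 3), Add(Pow(b, 2), Mul(-2, b))) = Add(Mul(Rational(-2, 3), b), Mul(Rational(1, 3), Pow(b, 2))))
Add(Mul(1, Add(103, Function('N')(Function('W')(-5, 1)))), J) = Add(Mul(1, Add(103, Mul(Rational(1, 3), Rational(-2, 3), Add(-2, Rational(-2, 3))))), 41923) = Add(Mul(1, Add(103, Mul(Rational(1, 3), Rational(-2, 3), Rational(-8, 3)))), 41923) = Add(Mul(1, Add(103, Rational(16, 27))), 41923) = Add(Mul(1, Rational(2797, 27)), 41923) = Add(Rational(2797, 27), 41923) = Rational(1134718, 27)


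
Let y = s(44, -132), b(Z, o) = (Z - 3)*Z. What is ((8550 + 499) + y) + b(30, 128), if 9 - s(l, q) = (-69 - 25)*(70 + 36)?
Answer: 19832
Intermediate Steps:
b(Z, o) = Z*(-3 + Z) (b(Z, o) = (-3 + Z)*Z = Z*(-3 + Z))
s(l, q) = 9973 (s(l, q) = 9 - (-69 - 25)*(70 + 36) = 9 - (-94)*106 = 9 - 1*(-9964) = 9 + 9964 = 9973)
y = 9973
((8550 + 499) + y) + b(30, 128) = ((8550 + 499) + 9973) + 30*(-3 + 30) = (9049 + 9973) + 30*27 = 19022 + 810 = 19832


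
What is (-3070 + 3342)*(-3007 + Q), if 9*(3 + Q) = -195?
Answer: -2473840/3 ≈ -8.2461e+5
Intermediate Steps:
Q = -74/3 (Q = -3 + (⅑)*(-195) = -3 - 65/3 = -74/3 ≈ -24.667)
(-3070 + 3342)*(-3007 + Q) = (-3070 + 3342)*(-3007 - 74/3) = 272*(-9095/3) = -2473840/3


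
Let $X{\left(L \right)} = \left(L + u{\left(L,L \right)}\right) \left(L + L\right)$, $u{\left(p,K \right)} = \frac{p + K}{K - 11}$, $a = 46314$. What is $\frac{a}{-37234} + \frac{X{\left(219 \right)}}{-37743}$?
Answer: $- \frac{46400735079}{12179464804} \approx -3.8098$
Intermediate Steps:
$u{\left(p,K \right)} = \frac{K + p}{-11 + K}$
$X{\left(L \right)} = 2 L \left(L + \frac{2 L}{-11 + L}\right)$ ($X{\left(L \right)} = \left(L + \frac{L + L}{-11 + L}\right) \left(L + L\right) = \left(L + \frac{2 L}{-11 + L}\right) 2 L = 2 L \left(L + \frac{2 L}{-11 + L}\right)$)
$\frac{a}{-37234} + \frac{X{\left(219 \right)}}{-37743} = \frac{46314}{-37234} + \frac{2 \cdot 219^{2} \frac{1}{-11 + 219} \left(-9 + 219\right)}{-37743} = 46314 \left(- \frac{1}{37234}\right) + 2 \cdot 47961 \cdot \frac{1}{208} \cdot 210 \left(- \frac{1}{37743}\right) = - \frac{23157}{18617} + 2 \cdot 47961 \cdot \frac{1}{208} \cdot 210 \left(- \frac{1}{37743}\right) = - \frac{23157}{18617} + \frac{5035905}{52} \left(- \frac{1}{37743}\right) = - \frac{23157}{18617} - \frac{1678635}{654212} = - \frac{46400735079}{12179464804}$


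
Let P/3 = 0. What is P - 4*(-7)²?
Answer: -196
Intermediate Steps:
P = 0 (P = 3*0 = 0)
P - 4*(-7)² = 0 - 4*(-7)² = 0 - 4*49 = 0 - 196 = -196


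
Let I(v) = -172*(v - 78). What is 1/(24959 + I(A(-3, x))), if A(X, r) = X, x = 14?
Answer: 1/38891 ≈ 2.5713e-5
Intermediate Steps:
I(v) = 13416 - 172*v (I(v) = -172*(-78 + v) = 13416 - 172*v)
1/(24959 + I(A(-3, x))) = 1/(24959 + (13416 - 172*(-3))) = 1/(24959 + (13416 + 516)) = 1/(24959 + 13932) = 1/38891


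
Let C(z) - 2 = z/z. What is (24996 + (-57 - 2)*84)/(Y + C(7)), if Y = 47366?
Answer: 20040/47369 ≈ 0.42306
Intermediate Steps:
C(z) = 3 (C(z) = 2 + z/z = 2 + 1 = 3)
(24996 + (-57 - 2)*84)/(Y + C(7)) = (24996 + (-57 - 2)*84)/(47366 + 3) = (24996 - 59*84)/47369 = (24996 - 4956)*(1/47369) = 20040*(1/47369) = 20040/47369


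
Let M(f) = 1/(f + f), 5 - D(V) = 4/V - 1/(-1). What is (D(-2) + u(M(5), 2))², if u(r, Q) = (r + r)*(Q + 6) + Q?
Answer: 2304/25 ≈ 92.160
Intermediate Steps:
D(V) = 4 - 4/V (D(V) = 5 - (4/V - 1/(-1)) = 5 - (4/V - 1*(-1)) = 5 - (4/V + 1) = 5 - (1 + 4/V) = 5 + (-1 - 4/V) = 4 - 4/V)
M(f) = 1/(2*f)
u(r, Q) = Q + 2*r*(6 + Q) (u(r, Q) = (2*r)*(6 + Q) + Q = 2*r*(6 + Q) + Q = Q + 2*r*(6 + Q))
(D(-2) + u(M(5), 2))² = ((4 - 4/(-2)) + (2 + 12*((½)/5) + 2*2*((½)/5)))² = ((4 - 4*(-½)) + (2 + 12*((½)*(⅕)) + 2*2*((½)*(⅕))))² = ((4 + 2) + (2 + 12*(⅒) + 2*2*(⅒)))² = (6 + (2 + 6/5 + ⅖))² = (6 + 18/5)² = (48/5)² = 2304/25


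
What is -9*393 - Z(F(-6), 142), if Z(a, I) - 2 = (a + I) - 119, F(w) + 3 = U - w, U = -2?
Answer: -3563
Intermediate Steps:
F(w) = -5 - w (F(w) = -3 + (-2 - w) = -5 - w)
Z(a, I) = -117 + I + a (Z(a, I) = 2 + ((a + I) - 119) = 2 + ((I + a) - 119) = 2 + (-119 + I + a) = -117 + I + a)
-9*393 - Z(F(-6), 142) = -9*393 - (-117 + 142 + (-5 - 1*(-6))) = -3537 - (-117 + 142 + (-5 + 6)) = -3537 - (-117 + 142 + 1) = -3537 - 1*26 = -3537 - 26 = -3563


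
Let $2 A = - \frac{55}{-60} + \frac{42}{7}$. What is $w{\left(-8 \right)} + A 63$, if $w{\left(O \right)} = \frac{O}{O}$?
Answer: $\frac{1751}{8} \approx 218.88$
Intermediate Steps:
$w{\left(O \right)} = 1$
$A = \frac{83}{24}$ ($A = \frac{- \frac{55}{-60} + \frac{42}{7}}{2} = \frac{\left(-55\right) \left(- \frac{1}{60}\right) + 42 \cdot \frac{1}{7}}{2} = \frac{\frac{11}{12} + 6}{2} = \frac{1}{2} \cdot \frac{83}{12} = \frac{83}{24} \approx 3.4583$)
$w{\left(-8 \right)} + A 63 = 1 + \frac{83}{24} \cdot 63 = 1 + \frac{1743}{8} = \frac{1751}{8}$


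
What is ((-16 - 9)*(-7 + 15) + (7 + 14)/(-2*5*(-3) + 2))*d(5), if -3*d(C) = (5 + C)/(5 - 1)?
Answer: 31895/192 ≈ 166.12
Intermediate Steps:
d(C) = -5/12 - C/12 (d(C) = -(5 + C)/(3*(5 - 1)) = -(5 + C)/(3*4) = -(5/4 + C/4)/3 = -5/12 - C/12)
((-16 - 9)*(-7 + 15) + (7 + 14)/(-2*5*(-3) + 2))*d(5) = ((-16 - 9)*(-7 + 15) + (7 + 14)/(-2*5*(-3) + 2))*(-5/12 - 1/12*5) = (-25*8 + 21/(-10*(-3) + 2))*(-5/12 - 5/12) = (-200 + 21/(30 + 2))*(-⅚) = (-200 + 21/32)*(-⅚) = -6379/32*(-⅚) = 31895/192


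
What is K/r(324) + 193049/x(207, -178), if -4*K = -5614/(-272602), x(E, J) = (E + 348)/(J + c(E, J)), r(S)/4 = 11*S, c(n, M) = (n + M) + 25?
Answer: -62018992510738303/1437899221440 ≈ -43132.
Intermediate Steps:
c(n, M) = 25 + M + n (c(n, M) = (M + n) + 25 = 25 + M + n)
r(S) = 44*S (r(S) = 4*(11*S) = 44*S)
x(E, J) = (348 + E)/(25 + E + 2*J) (x(E, J) = (E + 348)/(J + (25 + J + E)) = (348 + E)/(J + (25 + E + J)) = (348 + E)/(25 + E + 2*J))
K = -2807/545204 (K = -(-2807)/(2*(-272602)) = -(-2807)*(-1)/(2*272602) = -¼*2807/136301 = -2807/545204 ≈ -0.0051485)
K/r(324) + 193049/x(207, -178) = -2807/(545204*(44*324)) + 193049/(((348 + 207)/(25 + 207 + 2*(-178)))) = -2807/545204/14256 + 193049/((555/(25 + 207 - 356))) = -2807/545204*1/14256 + 193049/((555/(-124))) = -2807/7772428224 + 193049/((-1/124*555)) = -2807/7772428224 + 193049/(-555/124) = -2807/7772428224 + 193049*(-124/555) = -2807/7772428224 - 23938076/555 = -62018992510738303/1437899221440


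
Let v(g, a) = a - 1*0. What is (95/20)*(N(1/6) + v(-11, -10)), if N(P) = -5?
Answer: -285/4 ≈ -71.250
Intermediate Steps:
v(g, a) = a (v(g, a) = a + 0 = a)
(95/20)*(N(1/6) + v(-11, -10)) = (95/20)*(-5 - 10) = (95*(1/20))*(-15) = (19/4)*(-15) = -285/4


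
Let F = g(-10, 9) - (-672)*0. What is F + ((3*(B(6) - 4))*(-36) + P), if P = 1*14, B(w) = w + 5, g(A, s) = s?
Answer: -733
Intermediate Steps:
B(w) = 5 + w
P = 14
F = 9 (F = 9 - (-672)*0 = 9 - 84*0 = 9 + 0 = 9)
F + ((3*(B(6) - 4))*(-36) + P) = 9 + ((3*((5 + 6) - 4))*(-36) + 14) = 9 + ((3*(11 - 4))*(-36) + 14) = 9 + ((3*7)*(-36) + 14) = 9 + (21*(-36) + 14) = 9 + (-756 + 14) = 9 - 742 = -733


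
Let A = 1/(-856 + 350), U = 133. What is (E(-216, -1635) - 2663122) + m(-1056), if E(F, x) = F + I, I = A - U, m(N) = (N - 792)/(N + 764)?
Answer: -98383058099/36938 ≈ -2.6635e+6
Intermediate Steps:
A = -1/506 (A = 1/(-506) = -1/506 ≈ -0.0019763)
m(N) = (-792 + N)/(764 + N)
I = -67299/506 (I = -1/506 - 1*133 = -1/506 - 133 = -67299/506 ≈ -133.00)
E(F, x) = -67299/506 + F (E(F, x) = F - 67299/506 = -67299/506 + F)
(E(-216, -1635) - 2663122) + m(-1056) = ((-67299/506 - 216) - 2663122) + (-792 - 1056)/(764 - 1056) = (-176595/506 - 2663122) - 1848/(-292) = -1347716327/506 - 1/292*(-1848) = -1347716327/506 + 462/73 = -98383058099/36938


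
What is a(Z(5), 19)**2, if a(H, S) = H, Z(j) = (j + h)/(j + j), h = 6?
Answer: 121/100 ≈ 1.2100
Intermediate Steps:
Z(j) = (6 + j)/(2*j) (Z(j) = (j + 6)/(j + j) = (6 + j)/((2*j)) = (6 + j)*(1/(2*j)) = (6 + j)/(2*j))
a(Z(5), 19)**2 = ((1/2)*(6 + 5)/5)**2 = ((1/2)*(1/5)*11)**2 = (11/10)**2 = 121/100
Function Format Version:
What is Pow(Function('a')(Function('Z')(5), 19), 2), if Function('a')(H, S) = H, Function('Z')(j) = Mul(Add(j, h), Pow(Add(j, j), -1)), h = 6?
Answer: Rational(121, 100) ≈ 1.2100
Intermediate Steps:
Function('Z')(j) = Mul(Rational(1, 2), Pow(j, -1), Add(6, j)) (Function('Z')(j) = Mul(Add(j, 6), Pow(Add(j, j), -1)) = Mul(Add(6, j), Pow(Mul(2, j), -1)) = Mul(Add(6, j), Mul(Rational(1, 2), Pow(j, -1))) = Mul(Rational(1, 2), Pow(j, -1), Add(6, j)))
Pow(Function('a')(Function('Z')(5), 19), 2) = Pow(Mul(Rational(1, 2), Pow(5, -1), Add(6, 5)), 2) = Pow(Mul(Rational(1, 2), Rational(1, 5), 11), 2) = Pow(Rational(11, 10), 2) = Rational(121, 100)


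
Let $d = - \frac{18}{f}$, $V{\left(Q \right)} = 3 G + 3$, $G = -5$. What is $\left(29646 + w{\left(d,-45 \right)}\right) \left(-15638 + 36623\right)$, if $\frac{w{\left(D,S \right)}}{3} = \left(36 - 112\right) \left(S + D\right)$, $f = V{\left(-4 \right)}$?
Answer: $830250540$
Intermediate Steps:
$V{\left(Q \right)} = -12$ ($V{\left(Q \right)} = 3 \left(-5\right) + 3 = -15 + 3 = -12$)
$f = -12$
$d = \frac{3}{2}$ ($d = - \frac{18}{-12} = \left(-18\right) \left(- \frac{1}{12}\right) = \frac{3}{2} \approx 1.5$)
$w{\left(D,S \right)} = - 228 D - 228 S$ ($w{\left(D,S \right)} = 3 \left(36 - 112\right) \left(S + D\right) = 3 \left(- 76 \left(D + S\right)\right) = 3 \left(- 76 D - 76 S\right) = - 228 D - 228 S$)
$\left(29646 + w{\left(d,-45 \right)}\right) \left(-15638 + 36623\right) = \left(29646 - -9918\right) \left(-15638 + 36623\right) = \left(29646 + \left(-342 + 10260\right)\right) 20985 = \left(29646 + 9918\right) 20985 = 39564 \cdot 20985 = 830250540$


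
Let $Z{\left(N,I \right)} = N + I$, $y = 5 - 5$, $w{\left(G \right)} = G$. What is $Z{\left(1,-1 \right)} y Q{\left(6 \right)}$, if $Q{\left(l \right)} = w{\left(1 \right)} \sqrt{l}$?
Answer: $0$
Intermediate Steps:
$y = 0$
$Z{\left(N,I \right)} = I + N$
$Q{\left(l \right)} = \sqrt{l}$ ($Q{\left(l \right)} = 1 \sqrt{l} = \sqrt{l}$)
$Z{\left(1,-1 \right)} y Q{\left(6 \right)} = \left(-1 + 1\right) 0 \sqrt{6} = 0 \cdot 0 \sqrt{6} = 0 \sqrt{6} = 0$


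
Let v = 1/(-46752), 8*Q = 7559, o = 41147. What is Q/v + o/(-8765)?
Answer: -387192128087/8765 ≈ -4.4175e+7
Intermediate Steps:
Q = 7559/8 (Q = (⅛)*7559 = 7559/8 ≈ 944.88)
v = -1/46752 ≈ -2.1389e-5
Q/v + o/(-8765) = 7559/(8*(-1/46752)) + 41147/(-8765) = (7559/8)*(-46752) + 41147*(-1/8765) = -44174796 - 41147/8765 = -387192128087/8765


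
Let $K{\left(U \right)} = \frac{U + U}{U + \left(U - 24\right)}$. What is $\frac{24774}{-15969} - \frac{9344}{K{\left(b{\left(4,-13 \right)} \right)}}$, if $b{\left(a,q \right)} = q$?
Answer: $- \frac{1243560154}{69199} \approx -17971.0$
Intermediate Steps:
$K{\left(U \right)} = \frac{2 U}{-24 + 2 U}$ ($K{\left(U \right)} = \frac{2 U}{U + \left(U - 24\right)} = \frac{2 U}{U + \left(-24 + U\right)} = \frac{2 U}{-24 + 2 U}$)
$\frac{24774}{-15969} - \frac{9344}{K{\left(b{\left(4,-13 \right)} \right)}} = \frac{24774}{-15969} - \frac{9344}{\left(-13\right) \frac{1}{-12 - 13}} = 24774 \left(- \frac{1}{15969}\right) - \frac{9344}{\left(-13\right) \frac{1}{-25}} = - \frac{8258}{5323} - \frac{9344}{\left(-13\right) \left(- \frac{1}{25}\right)} = - \frac{8258}{5323} - \frac{9344}{\frac{13}{25}} = - \frac{8258}{5323} - \frac{233600}{13} = - \frac{1243560154}{69199}$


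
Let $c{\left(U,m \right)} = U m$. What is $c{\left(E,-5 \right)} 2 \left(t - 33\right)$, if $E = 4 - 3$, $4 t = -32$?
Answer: $410$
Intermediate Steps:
$t = -8$ ($t = \frac{1}{4} \left(-32\right) = -8$)
$E = 1$
$c{\left(E,-5 \right)} 2 \left(t - 33\right) = 1 \left(-5\right) 2 \left(-8 - 33\right) = \left(-5\right) 2 \left(-41\right) = \left(-10\right) \left(-41\right) = 410$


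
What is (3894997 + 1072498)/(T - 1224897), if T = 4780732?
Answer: 993499/711167 ≈ 1.3970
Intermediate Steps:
(3894997 + 1072498)/(T - 1224897) = (3894997 + 1072498)/(4780732 - 1224897) = 4967495/3555835 = 4967495*(1/3555835) = 993499/711167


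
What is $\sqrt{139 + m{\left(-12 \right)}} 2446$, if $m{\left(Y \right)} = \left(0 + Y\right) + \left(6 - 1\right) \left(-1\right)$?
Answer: $2446 \sqrt{122} \approx 27017.0$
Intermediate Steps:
$m{\left(Y \right)} = -5 + Y$ ($m{\left(Y \right)} = Y + 5 \left(-1\right) = Y - 5 = -5 + Y$)
$\sqrt{139 + m{\left(-12 \right)}} 2446 = \sqrt{139 - 17} \cdot 2446 = \sqrt{122} \cdot 2446 = 2446 \sqrt{122}$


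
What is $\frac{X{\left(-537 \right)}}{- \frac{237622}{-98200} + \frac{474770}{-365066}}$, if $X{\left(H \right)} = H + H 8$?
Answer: $- \frac{14438378553300}{3343774921} \approx -4318.0$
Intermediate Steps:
$X{\left(H \right)} = 9 H$ ($X{\left(H \right)} = H + 8 H = 9 H$)
$\frac{X{\left(-537 \right)}}{- \frac{237622}{-98200} + \frac{474770}{-365066}} = \frac{9 \left(-537\right)}{- \frac{237622}{-98200} + \frac{474770}{-365066}} = - \frac{4833}{\left(-237622\right) \left(- \frac{1}{98200}\right) + 474770 \left(- \frac{1}{365066}\right)} = - \frac{4833}{\frac{118811}{49100} - \frac{237385}{182533}} = - \frac{4833}{\frac{10031324763}{8962370300}} = \left(-4833\right) \frac{8962370300}{10031324763} = - \frac{14438378553300}{3343774921}$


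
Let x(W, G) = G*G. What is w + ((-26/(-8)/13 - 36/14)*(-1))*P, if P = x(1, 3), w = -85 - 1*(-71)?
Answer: 193/28 ≈ 6.8929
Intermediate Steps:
w = -14 (w = -85 + 71 = -14)
x(W, G) = G**2
P = 9 (P = 3**2 = 9)
w + ((-26/(-8)/13 - 36/14)*(-1))*P = -14 + ((-26/(-8)/13 - 36/14)*(-1))*9 = -14 + ((-26*(-1/8)*(1/13) - 36*1/14)*(-1))*9 = -14 + (((13/4)*(1/13) - 18/7)*(-1))*9 = -14 + ((1/4 - 18/7)*(-1))*9 = -14 - 65/28*(-1)*9 = -14 + (65/28)*9 = -14 + 585/28 = 193/28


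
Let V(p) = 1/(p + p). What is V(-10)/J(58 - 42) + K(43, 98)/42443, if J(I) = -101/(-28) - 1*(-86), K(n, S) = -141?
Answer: -2065946/532447435 ≈ -0.0038801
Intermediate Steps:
V(p) = 1/(2*p)
J(I) = 2509/28 (J(I) = -101*(-1/28) + 86 = 101/28 + 86 = 2509/28)
V(-10)/J(58 - 42) + K(43, 98)/42443 = ((1/2)/(-10))/(2509/28) - 141/42443 = ((1/2)*(-1/10))*(28/2509) - 141*1/42443 = -1/20*28/2509 - 141/42443 = -7/12545 - 141/42443 = -2065946/532447435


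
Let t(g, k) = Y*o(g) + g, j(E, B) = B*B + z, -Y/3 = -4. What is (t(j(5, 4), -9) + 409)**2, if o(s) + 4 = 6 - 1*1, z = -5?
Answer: 186624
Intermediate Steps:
Y = 12 (Y = -3*(-4) = 12)
j(E, B) = -5 + B**2 (j(E, B) = B*B - 5 = B**2 - 5 = -5 + B**2)
o(s) = 1 (o(s) = -4 + (6 - 1*1) = -4 + (6 - 1) = -4 + 5 = 1)
t(g, k) = 12 + g (t(g, k) = 12*1 + g = 12 + g)
(t(j(5, 4), -9) + 409)**2 = ((12 + (-5 + 4**2)) + 409)**2 = ((12 + (-5 + 16)) + 409)**2 = ((12 + 11) + 409)**2 = (23 + 409)**2 = 432**2 = 186624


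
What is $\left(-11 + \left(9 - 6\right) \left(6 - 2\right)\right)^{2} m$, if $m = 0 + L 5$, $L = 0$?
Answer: $0$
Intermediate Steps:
$m = 0$ ($m = 0 + 0 \cdot 5 = 0 + 0 = 0$)
$\left(-11 + \left(9 - 6\right) \left(6 - 2\right)\right)^{2} m = \left(-11 + \left(9 - 6\right) \left(6 - 2\right)\right)^{2} \cdot 0 = \left(-11 + 3 \cdot 4\right)^{2} \cdot 0 = \left(-11 + 12\right)^{2} \cdot 0 = 1^{2} \cdot 0 = 1 \cdot 0 = 0$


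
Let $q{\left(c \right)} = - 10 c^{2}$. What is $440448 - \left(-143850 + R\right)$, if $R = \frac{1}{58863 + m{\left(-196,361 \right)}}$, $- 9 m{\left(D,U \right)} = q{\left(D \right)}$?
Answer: $\frac{534005718237}{913927} \approx 5.843 \cdot 10^{5}$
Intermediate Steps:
$m{\left(D,U \right)} = \frac{10 D^{2}}{9}$ ($m{\left(D,U \right)} = - \frac{\left(-10\right) D^{2}}{9} = \frac{10 D^{2}}{9}$)
$R = \frac{9}{913927}$ ($R = \frac{1}{58863 + \frac{10 \left(-196\right)^{2}}{9}} = \frac{1}{58863 + \frac{10}{9} \cdot 38416} = \frac{1}{58863 + \frac{384160}{9}} = \frac{1}{\frac{913927}{9}} = \frac{9}{913927} \approx 9.8476 \cdot 10^{-6}$)
$440448 - \left(-143850 + R\right) = 440448 - \left(-143850 + \frac{9}{913927}\right) = 440448 - - \frac{131468398941}{913927} = 440448 + \frac{131468398941}{913927} = \frac{534005718237}{913927}$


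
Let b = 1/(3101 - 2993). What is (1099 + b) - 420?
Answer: 73333/108 ≈ 679.01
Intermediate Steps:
b = 1/108 ≈ 0.0092593
(1099 + b) - 420 = (1099 + 1/108) - 420 = 118693/108 - 420 = 73333/108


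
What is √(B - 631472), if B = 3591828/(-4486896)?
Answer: I*√2452345537705435/62318 ≈ 794.65*I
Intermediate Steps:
B = -99773/124636 (B = 3591828*(-1/4486896) = -99773/124636 ≈ -0.80052)
√(B - 631472) = √(-99773/124636 - 631472) = √(-78704243965/124636) = I*√2452345537705435/62318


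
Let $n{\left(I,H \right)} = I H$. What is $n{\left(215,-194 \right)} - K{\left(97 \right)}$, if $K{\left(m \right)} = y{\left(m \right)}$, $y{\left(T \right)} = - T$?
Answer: $-41613$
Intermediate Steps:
$n{\left(I,H \right)} = H I$
$K{\left(m \right)} = - m$
$n{\left(215,-194 \right)} - K{\left(97 \right)} = \left(-194\right) 215 - \left(-1\right) 97 = -41710 - -97 = -41710 + 97 = -41613$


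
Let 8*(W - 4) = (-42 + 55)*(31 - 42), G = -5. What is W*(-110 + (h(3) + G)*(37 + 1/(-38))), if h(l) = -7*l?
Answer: 2259405/152 ≈ 14865.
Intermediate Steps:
W = -111/8 (W = 4 + ((-42 + 55)*(31 - 42))/8 = 4 + (13*(-11))/8 = 4 + (1/8)*(-143) = 4 - 143/8 = -111/8 ≈ -13.875)
W*(-110 + (h(3) + G)*(37 + 1/(-38))) = -111*(-110 + (-7*3 - 5)*(37 + 1/(-38)))/8 = -111*(-110 + (-21 - 5)*(37 - 1/38))/8 = -111*(-110 - 26*1405/38)/8 = -111*(-110 - 18265/19)/8 = -111/8*(-20355/19) = 2259405/152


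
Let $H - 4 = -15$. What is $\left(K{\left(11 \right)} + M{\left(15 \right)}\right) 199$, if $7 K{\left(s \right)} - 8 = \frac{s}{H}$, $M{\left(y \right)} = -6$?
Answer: $-995$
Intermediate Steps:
$H = -11$ ($H = 4 - 15 = -11$)
$K{\left(s \right)} = \frac{8}{7} - \frac{s}{77}$ ($K{\left(s \right)} = \frac{8}{7} + \frac{s \frac{1}{-11}}{7} = \frac{8}{7} + \frac{s \left(- \frac{1}{11}\right)}{7} = \frac{8}{7} + \frac{\left(- \frac{1}{11}\right) s}{7} = \frac{8}{7} - \frac{s}{77}$)
$\left(K{\left(11 \right)} + M{\left(15 \right)}\right) 199 = \left(\left(\frac{8}{7} - \frac{1}{7}\right) - 6\right) 199 = \left(1 - 6\right) 199 = \left(-5\right) 199 = -995$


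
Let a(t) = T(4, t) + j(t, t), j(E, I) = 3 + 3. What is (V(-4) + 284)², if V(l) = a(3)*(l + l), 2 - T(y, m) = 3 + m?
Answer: 71824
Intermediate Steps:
T(y, m) = -1 - m (T(y, m) = 2 - (3 + m) = 2 + (-3 - m) = -1 - m)
j(E, I) = 6
a(t) = 5 - t (a(t) = (-1 - t) + 6 = 5 - t)
V(l) = 4*l (V(l) = (5 - 1*3)*(l + l) = (5 - 3)*(2*l) = 2*(2*l) = 4*l)
(V(-4) + 284)² = (4*(-4) + 284)² = (-16 + 284)² = 268² = 71824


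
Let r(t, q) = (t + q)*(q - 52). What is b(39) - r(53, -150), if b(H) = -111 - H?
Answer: -19744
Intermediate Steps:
r(t, q) = (-52 + q)*(q + t) (r(t, q) = (q + t)*(-52 + q) = (-52 + q)*(q + t))
b(39) - r(53, -150) = (-111 - 1*39) - ((-150)² - 52*(-150) - 52*53 - 150*53) = (-111 - 39) - (22500 + 7800 - 2756 - 7950) = -150 - 1*19594 = -150 - 19594 = -19744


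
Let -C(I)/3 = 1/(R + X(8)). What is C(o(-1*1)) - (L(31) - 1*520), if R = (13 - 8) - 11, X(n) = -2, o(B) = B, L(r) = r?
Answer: 3915/8 ≈ 489.38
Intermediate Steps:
R = -6 (R = 5 - 11 = -6)
C(I) = 3/8 (C(I) = -3/(-6 - 2) = -3/(-8) = -3*(-⅛) = 3/8)
C(o(-1*1)) - (L(31) - 1*520) = 3/8 - (31 - 1*520) = 3/8 - (31 - 520) = 3/8 - 1*(-489) = 3/8 + 489 = 3915/8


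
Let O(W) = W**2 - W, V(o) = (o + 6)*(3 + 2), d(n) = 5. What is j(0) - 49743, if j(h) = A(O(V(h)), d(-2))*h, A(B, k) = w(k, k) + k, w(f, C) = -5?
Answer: -49743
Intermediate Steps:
V(o) = 30 + 5*o (V(o) = (6 + o)*5 = 30 + 5*o)
A(B, k) = -5 + k
j(h) = 0 (j(h) = (-5 + 5)*h = 0*h = 0)
j(0) - 49743 = 0 - 49743 = -49743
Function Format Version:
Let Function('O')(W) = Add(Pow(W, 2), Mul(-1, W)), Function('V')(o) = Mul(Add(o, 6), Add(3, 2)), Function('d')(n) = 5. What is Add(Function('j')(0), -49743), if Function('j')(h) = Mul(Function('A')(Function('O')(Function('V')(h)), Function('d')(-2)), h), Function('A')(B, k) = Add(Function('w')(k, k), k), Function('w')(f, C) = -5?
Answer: -49743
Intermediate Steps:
Function('V')(o) = Add(30, Mul(5, o)) (Function('V')(o) = Mul(Add(6, o), 5) = Add(30, Mul(5, o)))
Function('A')(B, k) = Add(-5, k)
Function('j')(h) = 0 (Function('j')(h) = Mul(Add(-5, 5), h) = Mul(0, h) = 0)
Add(Function('j')(0), -49743) = Add(0, -49743) = -49743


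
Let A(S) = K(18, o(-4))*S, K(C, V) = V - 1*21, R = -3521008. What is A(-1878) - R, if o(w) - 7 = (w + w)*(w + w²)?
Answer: 3727588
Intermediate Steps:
o(w) = 7 + 2*w*(w + w²) (o(w) = 7 + (w + w)*(w + w²) = 7 + (2*w)*(w + w²) = 7 + 2*w*(w + w²))
K(C, V) = -21 + V (K(C, V) = V - 21 = -21 + V)
A(S) = -110*S (A(S) = (-21 + (7 + 2*(-4)² + 2*(-4)³))*S = (-21 + (7 + 2*16 + 2*(-64)))*S = (-21 + (7 + 32 - 128))*S = (-21 - 89)*S = -110*S)
A(-1878) - R = -110*(-1878) - 1*(-3521008) = 206580 + 3521008 = 3727588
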